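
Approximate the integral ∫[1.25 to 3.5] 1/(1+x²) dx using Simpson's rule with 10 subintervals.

f(x) = 1/(1+x²)
a = 1.25, b = 3.5, n = 10
h = (b - a)/n = 0.225000

Simpson's rule: (h/3)[f(x₀) + 4f(x₁) + 2f(x₂) + ... + f(xₙ)]

x_0 = 1.2500, f(x_0) = 0.390244, coefficient = 1
x_1 = 1.4750, f(x_1) = 0.314899, coefficient = 4
x_2 = 1.7000, f(x_2) = 0.257069, coefficient = 2
x_3 = 1.9250, f(x_3) = 0.212512, coefficient = 4
x_4 = 2.1500, f(x_4) = 0.177857, coefficient = 2
x_5 = 2.3750, f(x_5) = 0.150588, coefficient = 4
x_6 = 2.6000, f(x_6) = 0.128866, coefficient = 2
x_7 = 2.8250, f(x_7) = 0.111351, coefficient = 4
x_8 = 3.0500, f(x_8) = 0.097064, coefficient = 2
x_9 = 3.2750, f(x_9) = 0.085283, coefficient = 4
x_10 = 3.5000, f(x_10) = 0.075472, coefficient = 1

I ≈ (0.225000/3) × 5.285958 = 0.396447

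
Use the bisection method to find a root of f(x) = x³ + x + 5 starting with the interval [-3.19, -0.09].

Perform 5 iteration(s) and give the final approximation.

f(x) = x³ + x + 5
Initial interval: [-3.19, -0.09]

Iteration 1:
  c_1 = (-3.190000 + (-0.090000))/2 = -1.640000
  f(c_1) = f(-1.640000) = -1.050944
  f(a) × f(c) ≥ 0, new interval: [-1.640000, -0.090000]
Iteration 2:
  c_2 = (-1.640000 + (-0.090000))/2 = -0.865000
  f(c_2) = f(-0.865000) = 3.487785
  f(a) × f(c) < 0, new interval: [-1.640000, -0.865000]
Iteration 3:
  c_3 = (-1.640000 + (-0.865000))/2 = -1.252500
  f(c_3) = f(-1.252500) = 1.782633
  f(a) × f(c) < 0, new interval: [-1.640000, -1.252500]
Iteration 4:
  c_4 = (-1.640000 + (-1.252500))/2 = -1.446250
  f(c_4) = f(-1.446250) = 0.528717
  f(a) × f(c) < 0, new interval: [-1.640000, -1.446250]
Iteration 5:
  c_5 = (-1.640000 + (-1.446250))/2 = -1.543125
  f(c_5) = f(-1.543125) = -0.217668
  f(a) × f(c) ≥ 0, new interval: [-1.543125, -1.446250]

After 5 iteration(s), the approximation is c_5 = -1.543125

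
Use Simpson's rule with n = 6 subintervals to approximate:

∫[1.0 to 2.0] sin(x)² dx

f(x) = sin(x)²
a = 1.0, b = 2.0, n = 6
h = (b - a)/n = 0.166667

Simpson's rule: (h/3)[f(x₀) + 4f(x₁) + 2f(x₂) + ... + f(xₙ)]

x_0 = 1.0000, f(x_0) = 0.708073, coefficient = 1
x_1 = 1.1667, f(x_1) = 0.845379, coefficient = 4
x_2 = 1.3333, f(x_2) = 0.944663, coefficient = 2
x_3 = 1.5000, f(x_3) = 0.994996, coefficient = 4
x_4 = 1.6667, f(x_4) = 0.990837, coefficient = 2
x_5 = 1.8333, f(x_5) = 0.932643, coefficient = 4
x_6 = 2.0000, f(x_6) = 0.826822, coefficient = 1

I ≈ (0.166667/3) × 16.497971 = 0.916554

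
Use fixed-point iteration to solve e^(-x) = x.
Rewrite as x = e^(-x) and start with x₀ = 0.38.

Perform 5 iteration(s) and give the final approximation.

Equation: e^(-x) = x
Fixed-point form: x = e^(-x)
x₀ = 0.38

x_1 = g(0.380000) = 0.683861
x_2 = g(0.683861) = 0.504665
x_3 = g(0.504665) = 0.603708
x_4 = g(0.603708) = 0.546780
x_5 = g(0.546780) = 0.578810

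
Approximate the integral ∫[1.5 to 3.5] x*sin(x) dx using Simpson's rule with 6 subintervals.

f(x) = x*sin(x)
a = 1.5, b = 3.5, n = 6
h = (b - a)/n = 0.333333

Simpson's rule: (h/3)[f(x₀) + 4f(x₁) + 2f(x₂) + ... + f(xₙ)]

x_0 = 1.5000, f(x_0) = 1.496242, coefficient = 1
x_1 = 1.8333, f(x_1) = 1.770514, coefficient = 4
x_2 = 2.1667, f(x_2) = 1.793264, coefficient = 2
x_3 = 2.5000, f(x_3) = 1.496180, coefficient = 4
x_4 = 2.8333, f(x_4) = 0.859635, coefficient = 2
x_5 = 3.1667, f(x_5) = -0.079393, coefficient = 4
x_6 = 3.5000, f(x_6) = -1.227741, coefficient = 1

I ≈ (0.333333/3) × 18.323503 = 2.035945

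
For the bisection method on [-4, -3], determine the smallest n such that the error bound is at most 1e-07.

We need (b-a)/2^n ≤ 1e-07
(-3 - (-4))/2^n ≤ 1e-07
1/2^n ≤ 1e-07
2^n ≥ 10000000
n ≥ log₂(10000000) = 23.25
n ≥ 24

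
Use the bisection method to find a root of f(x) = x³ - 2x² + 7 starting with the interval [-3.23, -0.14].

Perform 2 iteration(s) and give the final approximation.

f(x) = x³ - 2x² + 7
Initial interval: [-3.23, -0.14]

Iteration 1:
  c_1 = (-3.230000 + (-0.140000))/2 = -1.685000
  f(c_1) = f(-1.685000) = -3.462544
  f(a) × f(c) ≥ 0, new interval: [-1.685000, -0.140000]
Iteration 2:
  c_2 = (-1.685000 + (-0.140000))/2 = -0.912500
  f(c_2) = f(-0.912500) = 4.574889
  f(a) × f(c) < 0, new interval: [-1.685000, -0.912500]

After 2 iteration(s), the approximation is c_2 = -0.912500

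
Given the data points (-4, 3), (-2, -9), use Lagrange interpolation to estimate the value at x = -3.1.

Lagrange interpolation formula:
P(x) = Σ yᵢ × Lᵢ(x)
where Lᵢ(x) = Π_{j≠i} (x - xⱼ)/(xᵢ - xⱼ)

L_0(-3.1) = (-3.1 - (-2))/(-4 - (-2)) = 0.550000
L_1(-3.1) = (-3.1 - (-4))/(-2 - (-4)) = 0.450000

P(-3.1) = 3×L_0(-3.1) + (-9)×L_1(-3.1)
P(-3.1) = -2.400000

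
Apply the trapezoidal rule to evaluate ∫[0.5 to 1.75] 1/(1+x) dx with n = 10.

f(x) = 1/(1+x)
a = 0.5, b = 1.75, n = 10
h = (b - a)/n = 0.125000

Trapezoidal rule: (h/2)[f(x₀) + 2f(x₁) + 2f(x₂) + ... + f(xₙ)]

x_0 = 0.5000, f(x_0) = 0.666667, coefficient = 1
x_1 = 0.6250, f(x_1) = 0.615385, coefficient = 2
x_2 = 0.7500, f(x_2) = 0.571429, coefficient = 2
x_3 = 0.8750, f(x_3) = 0.533333, coefficient = 2
x_4 = 1.0000, f(x_4) = 0.500000, coefficient = 2
x_5 = 1.1250, f(x_5) = 0.470588, coefficient = 2
x_6 = 1.2500, f(x_6) = 0.444444, coefficient = 2
x_7 = 1.3750, f(x_7) = 0.421053, coefficient = 2
x_8 = 1.5000, f(x_8) = 0.400000, coefficient = 2
x_9 = 1.6250, f(x_9) = 0.380952, coefficient = 2
x_10 = 1.7500, f(x_10) = 0.363636, coefficient = 1

I ≈ (0.125000/2) × 9.704671 = 0.606542
Exact value: 0.606136
Error: 0.000406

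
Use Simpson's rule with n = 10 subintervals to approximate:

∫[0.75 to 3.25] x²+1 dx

f(x) = x²+1
a = 0.75, b = 3.25, n = 10
h = (b - a)/n = 0.250000

Simpson's rule: (h/3)[f(x₀) + 4f(x₁) + 2f(x₂) + ... + f(xₙ)]

x_0 = 0.7500, f(x_0) = 1.562500, coefficient = 1
x_1 = 1.0000, f(x_1) = 2.000000, coefficient = 4
x_2 = 1.2500, f(x_2) = 2.562500, coefficient = 2
x_3 = 1.5000, f(x_3) = 3.250000, coefficient = 4
x_4 = 1.7500, f(x_4) = 4.062500, coefficient = 2
x_5 = 2.0000, f(x_5) = 5.000000, coefficient = 4
x_6 = 2.2500, f(x_6) = 6.062500, coefficient = 2
x_7 = 2.5000, f(x_7) = 7.250000, coefficient = 4
x_8 = 2.7500, f(x_8) = 8.562500, coefficient = 2
x_9 = 3.0000, f(x_9) = 10.000000, coefficient = 4
x_10 = 3.2500, f(x_10) = 11.562500, coefficient = 1

I ≈ (0.250000/3) × 165.625000 = 13.802083
Exact value: 13.802083
Error: 0.000000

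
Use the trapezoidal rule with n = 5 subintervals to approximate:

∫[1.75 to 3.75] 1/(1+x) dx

f(x) = 1/(1+x)
a = 1.75, b = 3.75, n = 5
h = (b - a)/n = 0.400000

Trapezoidal rule: (h/2)[f(x₀) + 2f(x₁) + 2f(x₂) + ... + f(xₙ)]

x_0 = 1.7500, f(x_0) = 0.363636, coefficient = 1
x_1 = 2.1500, f(x_1) = 0.317460, coefficient = 2
x_2 = 2.5500, f(x_2) = 0.281690, coefficient = 2
x_3 = 2.9500, f(x_3) = 0.253165, coefficient = 2
x_4 = 3.3500, f(x_4) = 0.229885, coefficient = 2
x_5 = 3.7500, f(x_5) = 0.210526, coefficient = 1

I ≈ (0.400000/2) × 2.738563 = 0.547713
Exact value: 0.546544
Error: 0.001169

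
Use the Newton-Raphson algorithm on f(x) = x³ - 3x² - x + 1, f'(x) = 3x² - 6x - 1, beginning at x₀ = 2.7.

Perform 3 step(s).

f(x) = x³ - 3x² - x + 1
f'(x) = 3x² - 6x - 1
x₀ = 2.7

Newton-Raphson formula: x_{n+1} = x_n - f(x_n)/f'(x_n)

Iteration 1:
  f(2.700000) = -3.887000
  f'(2.700000) = 4.670000
  x_1 = 2.700000 - (-3.887000)/4.670000 = 3.532334
Iteration 2:
  f(3.532334) = 4.109802
  f'(3.532334) = 15.238147
  x_2 = 3.532334 - 4.109802/15.238147 = 3.262629
Iteration 3:
  f(3.262629) = 0.532993
  f'(3.262629) = 11.358473
  x_3 = 3.262629 - 0.532993/11.358473 = 3.215705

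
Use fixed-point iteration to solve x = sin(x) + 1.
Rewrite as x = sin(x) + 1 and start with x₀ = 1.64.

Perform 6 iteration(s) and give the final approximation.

Equation: x = sin(x) + 1
Fixed-point form: x = sin(x) + 1
x₀ = 1.64

x_1 = g(1.640000) = 1.997606
x_2 = g(1.997606) = 1.910291
x_3 = g(1.910291) = 1.942923
x_4 = g(1.942923) = 1.931556
x_5 = g(1.931556) = 1.935629
x_6 = g(1.935629) = 1.934184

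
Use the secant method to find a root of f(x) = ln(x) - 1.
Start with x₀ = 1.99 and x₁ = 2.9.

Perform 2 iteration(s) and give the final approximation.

f(x) = ln(x) - 1
x₀ = 1.99, x₁ = 2.9

Secant formula: x_{n+1} = x_n - f(x_n)(x_n - x_{n-1})/(f(x_n) - f(x_{n-1}))

Iteration 1:
  f(1.990000) = -0.311865
  f(2.900000) = 0.064711
  x_2 = 2.900000 - 0.064711×(2.900000 - 1.990000)/(0.064711 - (-0.311865))
       = 2.743626
Iteration 2:
  f(2.900000) = 0.064711
  f(2.743626) = 0.009280
  x_3 = 2.743626 - 0.009280×(2.743626 - 2.900000)/(0.009280 - 0.064711)
       = 2.717445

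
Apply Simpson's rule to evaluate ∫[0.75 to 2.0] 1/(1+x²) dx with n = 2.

f(x) = 1/(1+x²)
a = 0.75, b = 2.0, n = 2
h = (b - a)/n = 0.625000

Simpson's rule: (h/3)[f(x₀) + 4f(x₁) + 2f(x₂) + ... + f(xₙ)]

x_0 = 0.7500, f(x_0) = 0.640000, coefficient = 1
x_1 = 1.3750, f(x_1) = 0.345946, coefficient = 4
x_2 = 2.0000, f(x_2) = 0.200000, coefficient = 1

I ≈ (0.625000/3) × 2.223784 = 0.463288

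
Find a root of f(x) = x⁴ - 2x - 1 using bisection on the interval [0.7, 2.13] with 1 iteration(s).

f(x) = x⁴ - 2x - 1
Initial interval: [0.7, 2.13]

Iteration 1:
  c_1 = (0.700000 + 2.130000)/2 = 1.415000
  f(c_1) = f(1.415000) = 0.178905
  f(a) × f(c) < 0, new interval: [0.700000, 1.415000]

After 1 iteration(s), the approximation is c_1 = 1.415000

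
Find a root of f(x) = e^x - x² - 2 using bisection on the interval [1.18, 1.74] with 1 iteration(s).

f(x) = e^x - x² - 2
Initial interval: [1.18, 1.74]

Iteration 1:
  c_1 = (1.180000 + 1.740000)/2 = 1.460000
  f(c_1) = f(1.460000) = 0.174360
  f(a) × f(c) < 0, new interval: [1.180000, 1.460000]

After 1 iteration(s), the approximation is c_1 = 1.460000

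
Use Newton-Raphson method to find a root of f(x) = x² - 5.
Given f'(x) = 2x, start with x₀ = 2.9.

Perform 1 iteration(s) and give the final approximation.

f(x) = x² - 5
f'(x) = 2x
x₀ = 2.9

Newton-Raphson formula: x_{n+1} = x_n - f(x_n)/f'(x_n)

Iteration 1:
  f(2.900000) = 3.410000
  f'(2.900000) = 5.800000
  x_1 = 2.900000 - 3.410000/5.800000 = 2.312069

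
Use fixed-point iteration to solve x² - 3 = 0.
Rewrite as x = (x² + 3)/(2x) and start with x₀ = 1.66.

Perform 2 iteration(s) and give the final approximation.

Equation: x² - 3 = 0
Fixed-point form: x = (x² + 3)/(2x)
x₀ = 1.66

x_1 = g(1.660000) = 1.733614
x_2 = g(1.733614) = 1.732052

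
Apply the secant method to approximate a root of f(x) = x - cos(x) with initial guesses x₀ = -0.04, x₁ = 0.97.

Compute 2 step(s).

f(x) = x - cos(x)
x₀ = -0.04, x₁ = 0.97

Secant formula: x_{n+1} = x_n - f(x_n)(x_n - x_{n-1})/(f(x_n) - f(x_{n-1}))

Iteration 1:
  f(-0.040000) = -1.039200
  f(0.970000) = 0.404700
  x_2 = 0.970000 - 0.404700×(0.970000 - (-0.040000))/(0.404700 - (-1.039200))
       = 0.686914
Iteration 2:
  f(0.970000) = 0.404700
  f(0.686914) = -0.086292
  x_3 = 0.686914 - (-0.086292)×(0.686914 - 0.970000)/(-0.086292 - 0.404700)
       = 0.736667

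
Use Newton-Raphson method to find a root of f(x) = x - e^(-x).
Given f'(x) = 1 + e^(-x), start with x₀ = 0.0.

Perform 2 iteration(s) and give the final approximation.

f(x) = x - e^(-x)
f'(x) = 1 + e^(-x)
x₀ = 0.0

Newton-Raphson formula: x_{n+1} = x_n - f(x_n)/f'(x_n)

Iteration 1:
  f(0.000000) = -1.000000
  f'(0.000000) = 2.000000
  x_1 = 0.000000 - (-1.000000)/2.000000 = 0.500000
Iteration 2:
  f(0.500000) = -0.106531
  f'(0.500000) = 1.606531
  x_2 = 0.500000 - (-0.106531)/1.606531 = 0.566311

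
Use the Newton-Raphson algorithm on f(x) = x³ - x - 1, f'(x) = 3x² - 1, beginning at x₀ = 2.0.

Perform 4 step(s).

f(x) = x³ - x - 1
f'(x) = 3x² - 1
x₀ = 2.0

Newton-Raphson formula: x_{n+1} = x_n - f(x_n)/f'(x_n)

Iteration 1:
  f(2.000000) = 5.000000
  f'(2.000000) = 11.000000
  x_1 = 2.000000 - 5.000000/11.000000 = 1.545455
Iteration 2:
  f(1.545455) = 1.145755
  f'(1.545455) = 6.165289
  x_2 = 1.545455 - 1.145755/6.165289 = 1.359615
Iteration 3:
  f(1.359615) = 0.153705
  f'(1.359615) = 4.545658
  x_3 = 1.359615 - 0.153705/4.545658 = 1.325801
Iteration 4:
  f(1.325801) = 0.004625
  f'(1.325801) = 4.273248
  x_4 = 1.325801 - 0.004625/4.273248 = 1.324719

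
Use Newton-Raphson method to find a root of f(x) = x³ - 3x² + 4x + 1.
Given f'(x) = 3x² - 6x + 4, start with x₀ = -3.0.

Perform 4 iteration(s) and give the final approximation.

f(x) = x³ - 3x² + 4x + 1
f'(x) = 3x² - 6x + 4
x₀ = -3.0

Newton-Raphson formula: x_{n+1} = x_n - f(x_n)/f'(x_n)

Iteration 1:
  f(-3.000000) = -65.000000
  f'(-3.000000) = 49.000000
  x_1 = -3.000000 - (-65.000000)/49.000000 = -1.673469
Iteration 2:
  f(-1.673469) = -18.781928
  f'(-1.673469) = 22.442316
  x_2 = -1.673469 - (-18.781928)/22.442316 = -0.836571
Iteration 3:
  f(-0.836571) = -5.031317
  f'(-0.836571) = 11.118984
  x_3 = -0.836571 - (-5.031317)/11.118984 = -0.384074
Iteration 4:
  f(-0.384074) = -1.035487
  f'(-0.384074) = 6.746979
  x_4 = -0.384074 - (-1.035487)/6.746979 = -0.230599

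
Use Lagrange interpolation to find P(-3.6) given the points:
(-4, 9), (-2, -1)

Lagrange interpolation formula:
P(x) = Σ yᵢ × Lᵢ(x)
where Lᵢ(x) = Π_{j≠i} (x - xⱼ)/(xᵢ - xⱼ)

L_0(-3.6) = (-3.6 - (-2))/(-4 - (-2)) = 0.800000
L_1(-3.6) = (-3.6 - (-4))/(-2 - (-4)) = 0.200000

P(-3.6) = 9×L_0(-3.6) + (-1)×L_1(-3.6)
P(-3.6) = 7.000000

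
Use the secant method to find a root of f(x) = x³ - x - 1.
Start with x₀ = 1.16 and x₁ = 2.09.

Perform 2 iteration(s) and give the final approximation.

f(x) = x³ - x - 1
x₀ = 1.16, x₁ = 2.09

Secant formula: x_{n+1} = x_n - f(x_n)(x_n - x_{n-1})/(f(x_n) - f(x_{n-1}))

Iteration 1:
  f(1.160000) = -0.599104
  f(2.090000) = 6.039329
  x_2 = 2.090000 - 6.039329×(2.090000 - 1.160000)/(6.039329 - (-0.599104))
       = 1.243930
Iteration 2:
  f(2.090000) = 6.039329
  f(1.243930) = -0.319119
  x_3 = 1.243930 - (-0.319119)×(1.243930 - 2.090000)/(-0.319119 - 6.039329)
       = 1.286393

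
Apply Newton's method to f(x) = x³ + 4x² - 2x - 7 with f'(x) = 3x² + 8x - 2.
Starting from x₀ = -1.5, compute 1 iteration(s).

f(x) = x³ + 4x² - 2x - 7
f'(x) = 3x² + 8x - 2
x₀ = -1.5

Newton-Raphson formula: x_{n+1} = x_n - f(x_n)/f'(x_n)

Iteration 1:
  f(-1.500000) = 1.625000
  f'(-1.500000) = -7.250000
  x_1 = -1.500000 - 1.625000/(-7.250000) = -1.275862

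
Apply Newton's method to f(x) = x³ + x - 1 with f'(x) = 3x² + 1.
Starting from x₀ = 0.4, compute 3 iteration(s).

f(x) = x³ + x - 1
f'(x) = 3x² + 1
x₀ = 0.4

Newton-Raphson formula: x_{n+1} = x_n - f(x_n)/f'(x_n)

Iteration 1:
  f(0.400000) = -0.536000
  f'(0.400000) = 1.480000
  x_1 = 0.400000 - (-0.536000)/1.480000 = 0.762162
Iteration 2:
  f(0.762162) = 0.204895
  f'(0.762162) = 2.742673
  x_2 = 0.762162 - 0.204895/2.742673 = 0.687456
Iteration 3:
  f(0.687456) = 0.012344
  f'(0.687456) = 2.417786
  x_3 = 0.687456 - 0.012344/2.417786 = 0.682350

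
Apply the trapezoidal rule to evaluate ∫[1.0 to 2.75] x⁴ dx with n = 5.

f(x) = x⁴
a = 1.0, b = 2.75, n = 5
h = (b - a)/n = 0.350000

Trapezoidal rule: (h/2)[f(x₀) + 2f(x₁) + 2f(x₂) + ... + f(xₙ)]

x_0 = 1.0000, f(x_0) = 1.000000, coefficient = 1
x_1 = 1.3500, f(x_1) = 3.321506, coefficient = 2
x_2 = 1.7000, f(x_2) = 8.352100, coefficient = 2
x_3 = 2.0500, f(x_3) = 17.661006, coefficient = 2
x_4 = 2.4000, f(x_4) = 33.177600, coefficient = 2
x_5 = 2.7500, f(x_5) = 57.191406, coefficient = 1

I ≈ (0.350000/2) × 183.215831 = 32.062770
Exact value: 31.255273
Error: 0.807497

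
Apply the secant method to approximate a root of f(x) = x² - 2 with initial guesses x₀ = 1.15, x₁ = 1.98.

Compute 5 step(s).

f(x) = x² - 2
x₀ = 1.15, x₁ = 1.98

Secant formula: x_{n+1} = x_n - f(x_n)(x_n - x_{n-1})/(f(x_n) - f(x_{n-1}))

Iteration 1:
  f(1.150000) = -0.677500
  f(1.980000) = 1.920400
  x_2 = 1.980000 - 1.920400×(1.980000 - 1.150000)/(1.920400 - (-0.677500))
       = 1.366454
Iteration 2:
  f(1.980000) = 1.920400
  f(1.366454) = -0.132804
  x_3 = 1.366454 - (-0.132804)×(1.366454 - 1.980000)/(-0.132804 - 1.920400)
       = 1.406139
Iteration 3:
  f(1.366454) = -0.132804
  f(1.406139) = -0.022774
  x_4 = 1.406139 - (-0.022774)×(1.406139 - 1.366454)/(-0.022774 - (-0.132804))
       = 1.414353
Iteration 4:
  f(1.406139) = -0.022774
  f(1.414353) = 0.000393
  x_5 = 1.414353 - 0.000393×(1.414353 - 1.406139)/(0.000393 - (-0.022774))
       = 1.414213
Iteration 5:
  f(1.414353) = 0.000393
  f(1.414213) = -0.000001
  x_6 = 1.414213 - (-0.000001)×(1.414213 - 1.414353)/(-0.000001 - 0.000393)
       = 1.414214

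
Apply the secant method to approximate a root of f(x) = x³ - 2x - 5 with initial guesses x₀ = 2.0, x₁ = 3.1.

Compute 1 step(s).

f(x) = x³ - 2x - 5
x₀ = 2.0, x₁ = 3.1

Secant formula: x_{n+1} = x_n - f(x_n)(x_n - x_{n-1})/(f(x_n) - f(x_{n-1}))

Iteration 1:
  f(2.000000) = -1.000000
  f(3.100000) = 18.591000
  x_2 = 3.100000 - 18.591000×(3.100000 - 2.000000)/(18.591000 - (-1.000000))
       = 2.056148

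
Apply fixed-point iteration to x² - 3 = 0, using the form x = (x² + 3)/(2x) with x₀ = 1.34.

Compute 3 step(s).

Equation: x² - 3 = 0
Fixed-point form: x = (x² + 3)/(2x)
x₀ = 1.34

x_1 = g(1.340000) = 1.789403
x_2 = g(1.789403) = 1.732970
x_3 = g(1.732970) = 1.732051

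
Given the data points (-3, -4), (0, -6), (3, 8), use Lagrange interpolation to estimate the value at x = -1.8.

Lagrange interpolation formula:
P(x) = Σ yᵢ × Lᵢ(x)
where Lᵢ(x) = Π_{j≠i} (x - xⱼ)/(xᵢ - xⱼ)

L_0(-1.8) = (-1.8 - 0)/(-3 - 0) × (-1.8 - 3)/(-3 - 3) = 0.480000
L_1(-1.8) = (-1.8 - (-3))/(0 - (-3)) × (-1.8 - 3)/(0 - 3) = 0.640000
L_2(-1.8) = (-1.8 - (-3))/(3 - (-3)) × (-1.8 - 0)/(3 - 0) = -0.120000

P(-1.8) = (-4)×L_0(-1.8) + (-6)×L_1(-1.8) + 8×L_2(-1.8)
P(-1.8) = -6.720000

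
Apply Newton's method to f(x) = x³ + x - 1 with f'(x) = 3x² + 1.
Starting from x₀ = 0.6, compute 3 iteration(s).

f(x) = x³ + x - 1
f'(x) = 3x² + 1
x₀ = 0.6

Newton-Raphson formula: x_{n+1} = x_n - f(x_n)/f'(x_n)

Iteration 1:
  f(0.600000) = -0.184000
  f'(0.600000) = 2.080000
  x_1 = 0.600000 - (-0.184000)/2.080000 = 0.688462
Iteration 2:
  f(0.688462) = 0.014778
  f'(0.688462) = 2.421938
  x_2 = 0.688462 - 0.014778/2.421938 = 0.682360
Iteration 3:
  f(0.682360) = 0.000077
  f'(0.682360) = 2.396845
  x_3 = 0.682360 - 0.000077/2.396845 = 0.682328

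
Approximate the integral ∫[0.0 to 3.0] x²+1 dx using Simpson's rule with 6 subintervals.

f(x) = x²+1
a = 0.0, b = 3.0, n = 6
h = (b - a)/n = 0.500000

Simpson's rule: (h/3)[f(x₀) + 4f(x₁) + 2f(x₂) + ... + f(xₙ)]

x_0 = 0.0000, f(x_0) = 1.000000, coefficient = 1
x_1 = 0.5000, f(x_1) = 1.250000, coefficient = 4
x_2 = 1.0000, f(x_2) = 2.000000, coefficient = 2
x_3 = 1.5000, f(x_3) = 3.250000, coefficient = 4
x_4 = 2.0000, f(x_4) = 5.000000, coefficient = 2
x_5 = 2.5000, f(x_5) = 7.250000, coefficient = 4
x_6 = 3.0000, f(x_6) = 10.000000, coefficient = 1

I ≈ (0.500000/3) × 72.000000 = 12.000000
Exact value: 12.000000
Error: 0.000000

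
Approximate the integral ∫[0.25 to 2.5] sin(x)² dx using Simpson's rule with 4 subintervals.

f(x) = sin(x)²
a = 0.25, b = 2.5, n = 4
h = (b - a)/n = 0.562500

Simpson's rule: (h/3)[f(x₀) + 4f(x₁) + 2f(x₂) + ... + f(xₙ)]

x_0 = 0.2500, f(x_0) = 0.061209, coefficient = 1
x_1 = 0.8125, f(x_1) = 0.527089, coefficient = 4
x_2 = 1.3750, f(x_2) = 0.962151, coefficient = 2
x_3 = 1.9375, f(x_3) = 0.871449, coefficient = 4
x_4 = 2.5000, f(x_4) = 0.358169, coefficient = 1

I ≈ (0.562500/3) × 7.937830 = 1.488343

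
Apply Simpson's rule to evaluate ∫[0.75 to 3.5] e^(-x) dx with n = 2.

f(x) = e^(-x)
a = 0.75, b = 3.5, n = 2
h = (b - a)/n = 1.375000

Simpson's rule: (h/3)[f(x₀) + 4f(x₁) + 2f(x₂) + ... + f(xₙ)]

x_0 = 0.7500, f(x_0) = 0.472367, coefficient = 1
x_1 = 2.1250, f(x_1) = 0.119433, coefficient = 4
x_2 = 3.5000, f(x_2) = 0.030197, coefficient = 1

I ≈ (1.375000/3) × 0.980296 = 0.449302
Exact value: 0.442169
Error: 0.007133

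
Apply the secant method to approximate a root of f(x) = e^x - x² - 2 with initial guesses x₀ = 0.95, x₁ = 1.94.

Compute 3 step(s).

f(x) = e^x - x² - 2
x₀ = 0.95, x₁ = 1.94

Secant formula: x_{n+1} = x_n - f(x_n)(x_n - x_{n-1})/(f(x_n) - f(x_{n-1}))

Iteration 1:
  f(0.950000) = -0.316790
  f(1.940000) = 1.195151
  x_2 = 1.940000 - 1.195151×(1.940000 - 0.950000)/(1.195151 - (-0.316790))
       = 1.157430
Iteration 2:
  f(1.940000) = 1.195151
  f(1.157430) = -0.157898
  x_3 = 1.157430 - (-0.157898)×(1.157430 - 1.940000)/(-0.157898 - 1.195151)
       = 1.248755
Iteration 3:
  f(1.157430) = -0.157898
  f(1.248755) = -0.073389
  x_4 = 1.248755 - (-0.073389)×(1.248755 - 1.157430)/(-0.073389 - (-0.157898))
       = 1.328062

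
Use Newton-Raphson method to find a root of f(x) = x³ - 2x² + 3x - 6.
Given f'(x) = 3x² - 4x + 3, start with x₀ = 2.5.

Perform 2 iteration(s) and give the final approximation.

f(x) = x³ - 2x² + 3x - 6
f'(x) = 3x² - 4x + 3
x₀ = 2.5

Newton-Raphson formula: x_{n+1} = x_n - f(x_n)/f'(x_n)

Iteration 1:
  f(2.500000) = 4.625000
  f'(2.500000) = 11.750000
  x_1 = 2.500000 - 4.625000/11.750000 = 2.106383
Iteration 2:
  f(2.106383) = 0.791154
  f'(2.106383) = 7.885016
  x_2 = 2.106383 - 0.791154/7.885016 = 2.006047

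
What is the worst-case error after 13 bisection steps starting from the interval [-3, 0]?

Bisection error bound: |error| ≤ (b-a)/2^n
|error| ≤ (0 - (-3))/2^13 = 3/2^13
|error| ≤ 0.0003662109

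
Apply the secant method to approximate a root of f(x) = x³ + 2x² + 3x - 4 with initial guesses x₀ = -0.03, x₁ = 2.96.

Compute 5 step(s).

f(x) = x³ + 2x² + 3x - 4
x₀ = -0.03, x₁ = 2.96

Secant formula: x_{n+1} = x_n - f(x_n)(x_n - x_{n-1})/(f(x_n) - f(x_{n-1}))

Iteration 1:
  f(-0.030000) = -4.088227
  f(2.960000) = 48.337536
  x_2 = 2.960000 - 48.337536×(2.960000 - (-0.030000))/(48.337536 - (-4.088227))
       = 0.203164
Iteration 2:
  f(2.960000) = 48.337536
  f(0.203164) = -3.299571
  x_3 = 0.203164 - (-3.299571)×(0.203164 - 2.960000)/(-3.299571 - 48.337536)
       = 0.379324
Iteration 3:
  f(0.203164) = -3.299571
  f(0.379324) = -2.519677
  x_4 = 0.379324 - (-2.519677)×(0.379324 - 0.203164)/(-2.519677 - (-3.299571))
       = 0.948459
Iteration 4:
  f(0.379324) = -2.519677
  f(0.948459) = 1.497734
  x_5 = 0.948459 - 1.497734×(0.948459 - 0.379324)/(1.497734 - (-2.519677))
       = 0.736279
Iteration 5:
  f(0.948459) = 1.497734
  f(0.736279) = -0.307807
  x_6 = 0.736279 - (-0.307807)×(0.736279 - 0.948459)/(-0.307807 - 1.497734)
       = 0.772451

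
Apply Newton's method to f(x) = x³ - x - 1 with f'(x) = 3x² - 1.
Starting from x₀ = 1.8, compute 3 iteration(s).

f(x) = x³ - x - 1
f'(x) = 3x² - 1
x₀ = 1.8

Newton-Raphson formula: x_{n+1} = x_n - f(x_n)/f'(x_n)

Iteration 1:
  f(1.800000) = 3.032000
  f'(1.800000) = 8.720000
  x_1 = 1.800000 - 3.032000/8.720000 = 1.452294
Iteration 2:
  f(1.452294) = 0.610821
  f'(1.452294) = 5.327470
  x_2 = 1.452294 - 0.610821/5.327470 = 1.337639
Iteration 3:
  f(1.337639) = 0.055767
  f'(1.337639) = 4.367831
  x_3 = 1.337639 - 0.055767/4.367831 = 1.324871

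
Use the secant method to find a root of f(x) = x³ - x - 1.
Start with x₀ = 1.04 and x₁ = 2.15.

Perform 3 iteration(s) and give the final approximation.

f(x) = x³ - x - 1
x₀ = 1.04, x₁ = 2.15

Secant formula: x_{n+1} = x_n - f(x_n)(x_n - x_{n-1})/(f(x_n) - f(x_{n-1}))

Iteration 1:
  f(1.040000) = -0.915136
  f(2.150000) = 6.788375
  x_2 = 2.150000 - 6.788375×(2.150000 - 1.040000)/(6.788375 - (-0.915136))
       = 1.171862
Iteration 2:
  f(2.150000) = 6.788375
  f(1.171862) = -0.562590
  x_3 = 1.171862 - (-0.562590)×(1.171862 - 2.150000)/(-0.562590 - 6.788375)
       = 1.246722
Iteration 3:
  f(1.171862) = -0.562590
  f(1.246722) = -0.308923
  x_4 = 1.246722 - (-0.308923)×(1.246722 - 1.171862)/(-0.308923 - (-0.562590))
       = 1.337888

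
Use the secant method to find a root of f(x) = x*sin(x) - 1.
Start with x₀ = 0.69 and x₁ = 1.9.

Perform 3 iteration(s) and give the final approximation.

f(x) = x*sin(x) - 1
x₀ = 0.69, x₁ = 1.9

Secant formula: x_{n+1} = x_n - f(x_n)(x_n - x_{n-1})/(f(x_n) - f(x_{n-1}))

Iteration 1:
  f(0.690000) = -0.560789
  f(1.900000) = 0.797970
  x_2 = 1.900000 - 0.797970×(1.900000 - 0.690000)/(0.797970 - (-0.560789))
       = 1.189393
Iteration 2:
  f(1.900000) = 0.797970
  f(1.189393) = 0.103927
  x_3 = 1.189393 - 0.103927×(1.189393 - 1.900000)/(0.103927 - 0.797970)
       = 1.082986
Iteration 3:
  f(1.189393) = 0.103927
  f(1.082986) = -0.043333
  x_4 = 1.082986 - (-0.043333)×(1.082986 - 1.189393)/(-0.043333 - 0.103927)
       = 1.114297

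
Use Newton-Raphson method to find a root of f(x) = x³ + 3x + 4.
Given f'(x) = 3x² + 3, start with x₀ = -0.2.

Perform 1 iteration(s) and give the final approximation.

f(x) = x³ + 3x + 4
f'(x) = 3x² + 3
x₀ = -0.2

Newton-Raphson formula: x_{n+1} = x_n - f(x_n)/f'(x_n)

Iteration 1:
  f(-0.200000) = 3.392000
  f'(-0.200000) = 3.120000
  x_1 = -0.200000 - 3.392000/3.120000 = -1.287179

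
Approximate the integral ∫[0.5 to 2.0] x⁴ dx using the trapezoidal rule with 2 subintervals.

f(x) = x⁴
a = 0.5, b = 2.0, n = 2
h = (b - a)/n = 0.750000

Trapezoidal rule: (h/2)[f(x₀) + 2f(x₁) + 2f(x₂) + ... + f(xₙ)]

x_0 = 0.5000, f(x_0) = 0.062500, coefficient = 1
x_1 = 1.2500, f(x_1) = 2.441406, coefficient = 2
x_2 = 2.0000, f(x_2) = 16.000000, coefficient = 1

I ≈ (0.750000/2) × 20.945312 = 7.854492
Exact value: 6.393750
Error: 1.460742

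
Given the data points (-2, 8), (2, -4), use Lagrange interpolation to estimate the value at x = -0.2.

Lagrange interpolation formula:
P(x) = Σ yᵢ × Lᵢ(x)
where Lᵢ(x) = Π_{j≠i} (x - xⱼ)/(xᵢ - xⱼ)

L_0(-0.2) = (-0.2 - 2)/(-2 - 2) = 0.550000
L_1(-0.2) = (-0.2 - (-2))/(2 - (-2)) = 0.450000

P(-0.2) = 8×L_0(-0.2) + (-4)×L_1(-0.2)
P(-0.2) = 2.600000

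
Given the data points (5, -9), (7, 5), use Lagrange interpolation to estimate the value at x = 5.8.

Lagrange interpolation formula:
P(x) = Σ yᵢ × Lᵢ(x)
where Lᵢ(x) = Π_{j≠i} (x - xⱼ)/(xᵢ - xⱼ)

L_0(5.8) = (5.8 - 7)/(5 - 7) = 0.600000
L_1(5.8) = (5.8 - 5)/(7 - 5) = 0.400000

P(5.8) = (-9)×L_0(5.8) + 5×L_1(5.8)
P(5.8) = -3.400000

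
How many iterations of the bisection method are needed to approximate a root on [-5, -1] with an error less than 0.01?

We need (b-a)/2^n ≤ 0.01
(-1 - (-5))/2^n ≤ 0.01
4/2^n ≤ 0.01
2^n ≥ 400
n ≥ log₂(400) = 8.64
n ≥ 9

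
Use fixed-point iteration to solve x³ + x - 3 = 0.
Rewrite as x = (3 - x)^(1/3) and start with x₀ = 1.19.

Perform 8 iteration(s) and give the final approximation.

Equation: x³ + x - 3 = 0
Fixed-point form: x = (3 - x)^(1/3)
x₀ = 1.19

x_1 = g(1.190000) = 1.218689
x_2 = g(1.218689) = 1.212216
x_3 = g(1.212216) = 1.213682
x_4 = g(1.213682) = 1.213350
x_5 = g(1.213350) = 1.213426
x_6 = g(1.213426) = 1.213409
x_7 = g(1.213409) = 1.213412
x_8 = g(1.213412) = 1.213412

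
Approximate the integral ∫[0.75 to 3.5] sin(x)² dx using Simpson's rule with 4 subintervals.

f(x) = sin(x)²
a = 0.75, b = 3.5, n = 4
h = (b - a)/n = 0.687500

Simpson's rule: (h/3)[f(x₀) + 4f(x₁) + 2f(x₂) + ... + f(xₙ)]

x_0 = 0.7500, f(x_0) = 0.464631, coefficient = 1
x_1 = 1.4375, f(x_1) = 0.982337, coefficient = 4
x_2 = 2.1250, f(x_2) = 0.723044, coefficient = 2
x_3 = 2.8125, f(x_3) = 0.104448, coefficient = 4
x_4 = 3.5000, f(x_4) = 0.123049, coefficient = 1

I ≈ (0.687500/3) × 6.380909 = 1.462292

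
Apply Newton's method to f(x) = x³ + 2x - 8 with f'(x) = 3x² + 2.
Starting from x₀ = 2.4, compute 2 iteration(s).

f(x) = x³ + 2x - 8
f'(x) = 3x² + 2
x₀ = 2.4

Newton-Raphson formula: x_{n+1} = x_n - f(x_n)/f'(x_n)

Iteration 1:
  f(2.400000) = 10.624000
  f'(2.400000) = 19.280000
  x_1 = 2.400000 - 10.624000/19.280000 = 1.848963
Iteration 2:
  f(1.848963) = 2.018905
  f'(1.848963) = 12.255989
  x_2 = 1.848963 - 2.018905/12.255989 = 1.684235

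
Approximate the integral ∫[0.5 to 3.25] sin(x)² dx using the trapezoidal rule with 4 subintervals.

f(x) = sin(x)²
a = 0.5, b = 3.25, n = 4
h = (b - a)/n = 0.687500

Trapezoidal rule: (h/2)[f(x₀) + 2f(x₁) + 2f(x₂) + ... + f(xₙ)]

x_0 = 0.5000, f(x_0) = 0.229849, coefficient = 1
x_1 = 1.1875, f(x_1) = 0.860139, coefficient = 2
x_2 = 1.8750, f(x_2) = 0.910280, coefficient = 2
x_3 = 2.5625, f(x_3) = 0.299499, coefficient = 2
x_4 = 3.2500, f(x_4) = 0.011706, coefficient = 1

I ≈ (0.687500/2) × 4.381390 = 1.506103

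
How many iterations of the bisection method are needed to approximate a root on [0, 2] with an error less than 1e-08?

We need (b-a)/2^n ≤ 1e-08
(2 - 0)/2^n ≤ 1e-08
2/2^n ≤ 1e-08
2^n ≥ 200000000
n ≥ log₂(200000000) = 27.58
n ≥ 28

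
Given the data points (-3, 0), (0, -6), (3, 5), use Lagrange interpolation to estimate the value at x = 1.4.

Lagrange interpolation formula:
P(x) = Σ yᵢ × Lᵢ(x)
where Lᵢ(x) = Π_{j≠i} (x - xⱼ)/(xᵢ - xⱼ)

L_0(1.4) = (1.4 - 0)/(-3 - 0) × (1.4 - 3)/(-3 - 3) = -0.124444
L_1(1.4) = (1.4 - (-3))/(0 - (-3)) × (1.4 - 3)/(0 - 3) = 0.782222
L_2(1.4) = (1.4 - (-3))/(3 - (-3)) × (1.4 - 0)/(3 - 0) = 0.342222

P(1.4) = 0×L_0(1.4) + (-6)×L_1(1.4) + 5×L_2(1.4)
P(1.4) = -2.982222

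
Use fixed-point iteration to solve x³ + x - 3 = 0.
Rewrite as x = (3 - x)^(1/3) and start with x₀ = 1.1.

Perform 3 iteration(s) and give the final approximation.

Equation: x³ + x - 3 = 0
Fixed-point form: x = (3 - x)^(1/3)
x₀ = 1.1

x_1 = g(1.100000) = 1.238562
x_2 = g(1.238562) = 1.207691
x_3 = g(1.207691) = 1.214705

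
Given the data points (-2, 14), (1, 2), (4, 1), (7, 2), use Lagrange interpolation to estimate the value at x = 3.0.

Lagrange interpolation formula:
P(x) = Σ yᵢ × Lᵢ(x)
where Lᵢ(x) = Π_{j≠i} (x - xⱼ)/(xᵢ - xⱼ)

L_0(3.0) = (3.0 - 1)/(-2 - 1) × (3.0 - 4)/(-2 - 4) × (3.0 - 7)/(-2 - 7) = -0.049383
L_1(3.0) = (3.0 - (-2))/(1 - (-2)) × (3.0 - 4)/(1 - 4) × (3.0 - 7)/(1 - 7) = 0.370370
L_2(3.0) = (3.0 - (-2))/(4 - (-2)) × (3.0 - 1)/(4 - 1) × (3.0 - 7)/(4 - 7) = 0.740741
L_3(3.0) = (3.0 - (-2))/(7 - (-2)) × (3.0 - 1)/(7 - 1) × (3.0 - 4)/(7 - 4) = -0.061728

P(3.0) = 14×L_0(3.0) + 2×L_1(3.0) + 1×L_2(3.0) + 2×L_3(3.0)
P(3.0) = 0.666667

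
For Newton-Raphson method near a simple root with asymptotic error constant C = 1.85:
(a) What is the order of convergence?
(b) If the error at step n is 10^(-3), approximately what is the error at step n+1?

(a) Newton-Raphson has quadratic (order 2) convergence near simple roots.
    This means |e_{n+1}| ≈ C|e_n|².

(b) With |e_n| = 10^(-3) and C = 1.85:
    |e_{n+1}| ≈ 1.85 × (10^(-3))² = 1.85 × 10^(-6)

(a) 2 (quadratic); (b) |e_{n+1}| ≈ 1.850e-06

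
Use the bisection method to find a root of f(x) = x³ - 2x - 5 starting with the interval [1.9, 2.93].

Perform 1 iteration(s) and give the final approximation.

f(x) = x³ - 2x - 5
Initial interval: [1.9, 2.93]

Iteration 1:
  c_1 = (1.900000 + 2.930000)/2 = 2.415000
  f(c_1) = f(2.415000) = 4.254823
  f(a) × f(c) < 0, new interval: [1.900000, 2.415000]

After 1 iteration(s), the approximation is c_1 = 2.415000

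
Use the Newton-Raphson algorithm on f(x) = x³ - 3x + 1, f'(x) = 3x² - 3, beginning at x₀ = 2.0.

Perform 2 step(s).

f(x) = x³ - 3x + 1
f'(x) = 3x² - 3
x₀ = 2.0

Newton-Raphson formula: x_{n+1} = x_n - f(x_n)/f'(x_n)

Iteration 1:
  f(2.000000) = 3.000000
  f'(2.000000) = 9.000000
  x_1 = 2.000000 - 3.000000/9.000000 = 1.666667
Iteration 2:
  f(1.666667) = 0.629630
  f'(1.666667) = 5.333333
  x_2 = 1.666667 - 0.629630/5.333333 = 1.548611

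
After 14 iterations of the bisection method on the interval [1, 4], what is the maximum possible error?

Bisection error bound: |error| ≤ (b-a)/2^n
|error| ≤ (4 - 1)/2^14 = 3/2^14
|error| ≤ 0.0001831055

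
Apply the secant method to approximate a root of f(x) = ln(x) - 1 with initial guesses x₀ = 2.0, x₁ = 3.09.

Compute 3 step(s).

f(x) = ln(x) - 1
x₀ = 2.0, x₁ = 3.09

Secant formula: x_{n+1} = x_n - f(x_n)(x_n - x_{n-1})/(f(x_n) - f(x_{n-1}))

Iteration 1:
  f(2.000000) = -0.306853
  f(3.090000) = 0.128171
  x_2 = 3.090000 - 0.128171×(3.090000 - 2.000000)/(0.128171 - (-0.306853))
       = 2.768853
Iteration 2:
  f(3.090000) = 0.128171
  f(2.768853) = 0.018433
  x_3 = 2.768853 - 0.018433×(2.768853 - 3.090000)/(0.018433 - 0.128171)
       = 2.714909
Iteration 3:
  f(2.768853) = 0.018433
  f(2.714909) = -0.001242
  x_4 = 2.714909 - (-0.001242)×(2.714909 - 2.768853)/(-0.001242 - 0.018433)
       = 2.718313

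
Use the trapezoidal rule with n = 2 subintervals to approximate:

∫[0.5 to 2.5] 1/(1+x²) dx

f(x) = 1/(1+x²)
a = 0.5, b = 2.5, n = 2
h = (b - a)/n = 1.000000

Trapezoidal rule: (h/2)[f(x₀) + 2f(x₁) + 2f(x₂) + ... + f(xₙ)]

x_0 = 0.5000, f(x_0) = 0.800000, coefficient = 1
x_1 = 1.5000, f(x_1) = 0.307692, coefficient = 2
x_2 = 2.5000, f(x_2) = 0.137931, coefficient = 1

I ≈ (1.000000/2) × 1.553316 = 0.776658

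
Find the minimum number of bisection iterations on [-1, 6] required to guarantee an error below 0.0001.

We need (b-a)/2^n ≤ 0.0001
(6 - (-1))/2^n ≤ 0.0001
7/2^n ≤ 0.0001
2^n ≥ 70000
n ≥ log₂(70000) = 16.10
n ≥ 17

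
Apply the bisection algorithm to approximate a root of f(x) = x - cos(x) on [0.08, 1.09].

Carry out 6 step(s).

f(x) = x - cos(x)
Initial interval: [0.08, 1.09]

Iteration 1:
  c_1 = (0.080000 + 1.090000)/2 = 0.585000
  f(c_1) = f(0.585000) = -0.248712
  f(a) × f(c) ≥ 0, new interval: [0.585000, 1.090000]
Iteration 2:
  c_2 = (0.585000 + 1.090000)/2 = 0.837500
  f(c_2) = f(0.837500) = 0.168178
  f(a) × f(c) < 0, new interval: [0.585000, 0.837500]
Iteration 3:
  c_3 = (0.585000 + 0.837500)/2 = 0.711250
  f(c_3) = f(0.711250) = -0.046296
  f(a) × f(c) ≥ 0, new interval: [0.711250, 0.837500]
Iteration 4:
  c_4 = (0.711250 + 0.837500)/2 = 0.774375
  f(c_4) = f(0.774375) = 0.059517
  f(a) × f(c) < 0, new interval: [0.711250, 0.774375]
Iteration 5:
  c_5 = (0.711250 + 0.774375)/2 = 0.742813
  f(c_5) = f(0.742813) = 0.006243
  f(a) × f(c) < 0, new interval: [0.711250, 0.742813]
Iteration 6:
  c_6 = (0.711250 + 0.742813)/2 = 0.727031
  f(c_6) = f(0.727031) = -0.020120
  f(a) × f(c) ≥ 0, new interval: [0.727031, 0.742813]

After 6 iteration(s), the approximation is c_6 = 0.727031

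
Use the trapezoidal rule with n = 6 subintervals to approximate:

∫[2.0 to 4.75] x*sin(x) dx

f(x) = x*sin(x)
a = 2.0, b = 4.75, n = 6
h = (b - a)/n = 0.458333

Trapezoidal rule: (h/2)[f(x₀) + 2f(x₁) + 2f(x₂) + ... + f(xₙ)]

x_0 = 2.0000, f(x_0) = 1.818595, coefficient = 1
x_1 = 2.4583, f(x_1) = 1.552005, coefficient = 2
x_2 = 2.9167, f(x_2) = 0.650516, coefficient = 2
x_3 = 3.3750, f(x_3) = -0.780617, coefficient = 2
x_4 = 3.8333, f(x_4) = -2.445202, coefficient = 2
x_5 = 4.2917, f(x_5) = -3.917408, coefficient = 2
x_6 = 4.7500, f(x_6) = -4.746641, coefficient = 1

I ≈ (0.458333/2) × -12.809456 = -2.935500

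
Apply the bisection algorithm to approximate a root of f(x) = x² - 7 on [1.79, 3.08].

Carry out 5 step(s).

f(x) = x² - 7
Initial interval: [1.79, 3.08]

Iteration 1:
  c_1 = (1.790000 + 3.080000)/2 = 2.435000
  f(c_1) = f(2.435000) = -1.070775
  f(a) × f(c) ≥ 0, new interval: [2.435000, 3.080000]
Iteration 2:
  c_2 = (2.435000 + 3.080000)/2 = 2.757500
  f(c_2) = f(2.757500) = 0.603806
  f(a) × f(c) < 0, new interval: [2.435000, 2.757500]
Iteration 3:
  c_3 = (2.435000 + 2.757500)/2 = 2.596250
  f(c_3) = f(2.596250) = -0.259486
  f(a) × f(c) ≥ 0, new interval: [2.596250, 2.757500]
Iteration 4:
  c_4 = (2.596250 + 2.757500)/2 = 2.676875
  f(c_4) = f(2.676875) = 0.165660
  f(a) × f(c) < 0, new interval: [2.596250, 2.676875]
Iteration 5:
  c_5 = (2.596250 + 2.676875)/2 = 2.636563
  f(c_5) = f(2.636563) = -0.048538
  f(a) × f(c) ≥ 0, new interval: [2.636563, 2.676875]

After 5 iteration(s), the approximation is c_5 = 2.636563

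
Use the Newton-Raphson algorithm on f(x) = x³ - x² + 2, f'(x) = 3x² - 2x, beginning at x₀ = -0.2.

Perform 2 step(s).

f(x) = x³ - x² + 2
f'(x) = 3x² - 2x
x₀ = -0.2

Newton-Raphson formula: x_{n+1} = x_n - f(x_n)/f'(x_n)

Iteration 1:
  f(-0.200000) = 1.952000
  f'(-0.200000) = 0.520000
  x_1 = -0.200000 - 1.952000/0.520000 = -3.953846
Iteration 2:
  f(-3.953846) = -75.442979
  f'(-3.953846) = 54.806391
  x_2 = -3.953846 - (-75.442979)/54.806391 = -2.577310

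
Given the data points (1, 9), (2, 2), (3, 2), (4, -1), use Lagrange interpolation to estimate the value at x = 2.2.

Lagrange interpolation formula:
P(x) = Σ yᵢ × Lᵢ(x)
where Lᵢ(x) = Π_{j≠i} (x - xⱼ)/(xᵢ - xⱼ)

L_0(2.2) = (2.2 - 2)/(1 - 2) × (2.2 - 3)/(1 - 3) × (2.2 - 4)/(1 - 4) = -0.048000
L_1(2.2) = (2.2 - 1)/(2 - 1) × (2.2 - 3)/(2 - 3) × (2.2 - 4)/(2 - 4) = 0.864000
L_2(2.2) = (2.2 - 1)/(3 - 1) × (2.2 - 2)/(3 - 2) × (2.2 - 4)/(3 - 4) = 0.216000
L_3(2.2) = (2.2 - 1)/(4 - 1) × (2.2 - 2)/(4 - 2) × (2.2 - 3)/(4 - 3) = -0.032000

P(2.2) = 9×L_0(2.2) + 2×L_1(2.2) + 2×L_2(2.2) + (-1)×L_3(2.2)
P(2.2) = 1.760000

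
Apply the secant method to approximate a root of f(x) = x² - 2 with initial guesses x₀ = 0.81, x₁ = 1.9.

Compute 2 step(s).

f(x) = x² - 2
x₀ = 0.81, x₁ = 1.9

Secant formula: x_{n+1} = x_n - f(x_n)(x_n - x_{n-1})/(f(x_n) - f(x_{n-1}))

Iteration 1:
  f(0.810000) = -1.343900
  f(1.900000) = 1.610000
  x_2 = 1.900000 - 1.610000×(1.900000 - 0.810000)/(1.610000 - (-1.343900))
       = 1.305904
Iteration 2:
  f(1.900000) = 1.610000
  f(1.305904) = -0.294615
  x_3 = 1.305904 - (-0.294615)×(1.305904 - 1.900000)/(-0.294615 - 1.610000)
       = 1.397802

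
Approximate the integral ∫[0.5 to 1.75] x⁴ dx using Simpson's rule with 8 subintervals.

f(x) = x⁴
a = 0.5, b = 1.75, n = 8
h = (b - a)/n = 0.156250

Simpson's rule: (h/3)[f(x₀) + 4f(x₁) + 2f(x₂) + ... + f(xₙ)]

x_0 = 0.5000, f(x_0) = 0.062500, coefficient = 1
x_1 = 0.6562, f(x_1) = 0.185472, coefficient = 4
x_2 = 0.8125, f(x_2) = 0.435806, coefficient = 2
x_3 = 0.9688, f(x_3) = 0.880738, coefficient = 4
x_4 = 1.1250, f(x_4) = 1.601807, coefficient = 2
x_5 = 1.2812, f(x_5) = 2.694856, coefficient = 4
x_6 = 1.4375, f(x_6) = 4.270035, coefficient = 2
x_7 = 1.5938, f(x_7) = 6.451798, coefficient = 4
x_8 = 1.7500, f(x_8) = 9.378906, coefficient = 1

I ≈ (0.156250/3) × 62.908157 = 3.276467
Exact value: 3.276367
Error: 0.000099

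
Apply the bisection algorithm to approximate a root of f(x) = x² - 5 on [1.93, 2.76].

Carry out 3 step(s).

f(x) = x² - 5
Initial interval: [1.93, 2.76]

Iteration 1:
  c_1 = (1.930000 + 2.760000)/2 = 2.345000
  f(c_1) = f(2.345000) = 0.499025
  f(a) × f(c) < 0, new interval: [1.930000, 2.345000]
Iteration 2:
  c_2 = (1.930000 + 2.345000)/2 = 2.137500
  f(c_2) = f(2.137500) = -0.431094
  f(a) × f(c) ≥ 0, new interval: [2.137500, 2.345000]
Iteration 3:
  c_3 = (2.137500 + 2.345000)/2 = 2.241250
  f(c_3) = f(2.241250) = 0.023202
  f(a) × f(c) < 0, new interval: [2.137500, 2.241250]

After 3 iteration(s), the approximation is c_3 = 2.241250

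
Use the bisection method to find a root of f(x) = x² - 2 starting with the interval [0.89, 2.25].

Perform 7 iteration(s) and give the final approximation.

f(x) = x² - 2
Initial interval: [0.89, 2.25]

Iteration 1:
  c_1 = (0.890000 + 2.250000)/2 = 1.570000
  f(c_1) = f(1.570000) = 0.464900
  f(a) × f(c) < 0, new interval: [0.890000, 1.570000]
Iteration 2:
  c_2 = (0.890000 + 1.570000)/2 = 1.230000
  f(c_2) = f(1.230000) = -0.487100
  f(a) × f(c) ≥ 0, new interval: [1.230000, 1.570000]
Iteration 3:
  c_3 = (1.230000 + 1.570000)/2 = 1.400000
  f(c_3) = f(1.400000) = -0.040000
  f(a) × f(c) ≥ 0, new interval: [1.400000, 1.570000]
Iteration 4:
  c_4 = (1.400000 + 1.570000)/2 = 1.485000
  f(c_4) = f(1.485000) = 0.205225
  f(a) × f(c) < 0, new interval: [1.400000, 1.485000]
Iteration 5:
  c_5 = (1.400000 + 1.485000)/2 = 1.442500
  f(c_5) = f(1.442500) = 0.080806
  f(a) × f(c) < 0, new interval: [1.400000, 1.442500]
Iteration 6:
  c_6 = (1.400000 + 1.442500)/2 = 1.421250
  f(c_6) = f(1.421250) = 0.019952
  f(a) × f(c) < 0, new interval: [1.400000, 1.421250]
Iteration 7:
  c_7 = (1.400000 + 1.421250)/2 = 1.410625
  f(c_7) = f(1.410625) = -0.010137
  f(a) × f(c) ≥ 0, new interval: [1.410625, 1.421250]

After 7 iteration(s), the approximation is c_7 = 1.410625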